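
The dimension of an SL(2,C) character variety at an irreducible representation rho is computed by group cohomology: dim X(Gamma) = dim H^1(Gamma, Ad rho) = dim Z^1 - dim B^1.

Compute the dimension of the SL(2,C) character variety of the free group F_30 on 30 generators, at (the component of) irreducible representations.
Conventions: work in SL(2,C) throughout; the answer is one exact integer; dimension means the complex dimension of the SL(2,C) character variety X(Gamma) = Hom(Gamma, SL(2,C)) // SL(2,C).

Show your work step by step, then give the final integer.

87

Gamma = F_30 has 30 generators and no relators.
Z^1(Gamma, Ad rho) = (sl_2)^30: a cocycle is a free choice of one sl_2 vector per generator, so dim Z^1 = 3*30 = 90.
dim B^1 = 3: the coboundary map is injective because an irreducible image has centralizer 0 in sl_2.
Therefore dim X = 90 - 3 = 87.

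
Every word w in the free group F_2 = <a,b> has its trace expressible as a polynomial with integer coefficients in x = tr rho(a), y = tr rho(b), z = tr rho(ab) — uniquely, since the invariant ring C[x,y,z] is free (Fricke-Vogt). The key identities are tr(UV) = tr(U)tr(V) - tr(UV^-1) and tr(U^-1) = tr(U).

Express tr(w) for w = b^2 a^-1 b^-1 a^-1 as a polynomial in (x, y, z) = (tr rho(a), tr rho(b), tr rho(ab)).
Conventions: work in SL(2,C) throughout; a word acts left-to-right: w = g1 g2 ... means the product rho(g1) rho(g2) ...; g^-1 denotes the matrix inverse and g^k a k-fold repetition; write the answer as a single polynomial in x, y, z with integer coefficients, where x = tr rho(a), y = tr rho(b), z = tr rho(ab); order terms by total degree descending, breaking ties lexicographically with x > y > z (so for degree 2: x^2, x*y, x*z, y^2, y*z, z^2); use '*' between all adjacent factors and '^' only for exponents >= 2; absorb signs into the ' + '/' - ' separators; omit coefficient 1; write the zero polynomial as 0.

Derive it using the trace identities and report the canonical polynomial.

x*y^2*z - y^3 - y*z^2 - x*z + 3*y

trace(a^-1 b) = trace(b) trace(a) - trace(b a) = x*y - z
next, trace(b^2) = trace(b) trace(b) - trace(1) = y^2 - 2
trace(a b^2) = trace(b) trace(a b) - trace(a) = y*z - x
and trace(b^2 a b) = trace(b) trace(a b^2) - trace(a b) = y^2*z - x*y - z
next, trace(a b a b) = trace(a b) trace(a b) - trace(1) = z^2 - 2
trace(a b a) = trace(a) trace(b a) - trace(b) = x*z - y
next, trace(b^2 a b a) = trace(b) trace(a b a b) - trace(a b a) = y*z^2 - x*z - y
and trace(a^-1 b^2 a b) = trace(b^2 a b) trace(a) - trace(b^2 a b a) = x*y^2*z - x^2*y - y*z^2 + y
and trace(b^-1 a^-1 b^2 a) = trace(a^-1 b^2 a) trace(b) - trace(a^-1 b^2 a b) = -x*y^2*z + x^2*y + y^3 + y*z^2 - 3*y
next, trace(b^2 a^-1 b^-1 a^-1) = trace(b^-1 a^-1 b^2) trace(a) - trace(b^-1 a^-1 b^2 a) = x*y^2*z - y^3 - y*z^2 - x*z + 3*y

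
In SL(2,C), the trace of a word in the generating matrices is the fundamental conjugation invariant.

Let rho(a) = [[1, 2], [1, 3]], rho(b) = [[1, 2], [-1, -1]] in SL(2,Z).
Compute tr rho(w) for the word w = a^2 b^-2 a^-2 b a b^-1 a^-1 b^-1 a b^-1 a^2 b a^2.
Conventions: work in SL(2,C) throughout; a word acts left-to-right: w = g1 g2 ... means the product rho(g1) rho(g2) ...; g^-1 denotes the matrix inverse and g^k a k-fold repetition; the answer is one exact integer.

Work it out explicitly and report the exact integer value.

2110

rho(a) = [[1, 2], [1, 3]]
... * rho(a) = [[1, 2], [1, 3]]  ->  [[3, 8], [4, 11]]
... * rho(b^-1) = [[-1, -2], [1, 1]]  ->  [[5, 2], [7, 3]]
... * rho(b^-1) = [[-1, -2], [1, 1]]  ->  [[-3, -8], [-4, -11]]
... * rho(a^-1) = [[3, -2], [-1, 1]]  ->  [[-1, -2], [-1, -3]]
... * rho(a^-1) = [[3, -2], [-1, 1]]  ->  [[-1, 0], [0, -1]]
... * rho(b) = [[1, 2], [-1, -1]]  ->  [[-1, -2], [1, 1]]
... * rho(a) = [[1, 2], [1, 3]]  ->  [[-3, -8], [2, 5]]
... * rho(b^-1) = [[-1, -2], [1, 1]]  ->  [[-5, -2], [3, 1]]
... * rho(a^-1) = [[3, -2], [-1, 1]]  ->  [[-13, 8], [8, -5]]
... * rho(b^-1) = [[-1, -2], [1, 1]]  ->  [[21, 34], [-13, -21]]
... * rho(a) = [[1, 2], [1, 3]]  ->  [[55, 144], [-34, -89]]
... * rho(b^-1) = [[-1, -2], [1, 1]]  ->  [[89, 34], [-55, -21]]
... * rho(a) = [[1, 2], [1, 3]]  ->  [[123, 280], [-76, -173]]
... * rho(a) = [[1, 2], [1, 3]]  ->  [[403, 1086], [-249, -671]]
... * rho(b) = [[1, 2], [-1, -1]]  ->  [[-683, -280], [422, 173]]
... * rho(a) = [[1, 2], [1, 3]]  ->  [[-963, -2206], [595, 1363]]
... * rho(a) = [[1, 2], [1, 3]]  ->  [[-3169, -8544], [1958, 5279]]
tr = -3169 + 5279 = 2110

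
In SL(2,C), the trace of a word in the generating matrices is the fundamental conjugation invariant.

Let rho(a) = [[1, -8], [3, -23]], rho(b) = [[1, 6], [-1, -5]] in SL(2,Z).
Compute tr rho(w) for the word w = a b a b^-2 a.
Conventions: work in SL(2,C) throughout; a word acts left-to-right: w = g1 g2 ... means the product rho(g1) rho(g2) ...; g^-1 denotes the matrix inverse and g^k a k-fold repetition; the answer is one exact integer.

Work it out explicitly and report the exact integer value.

rho(a) = [[1, -8], [3, -23]]
... * rho(b) = [[1, 6], [-1, -5]]  ->  [[9, 46], [26, 133]]
... * rho(a) = [[1, -8], [3, -23]]  ->  [[147, -1130], [425, -3267]]
... * rho(b^-1) = [[-5, -6], [1, 1]]  ->  [[-1865, -2012], [-5392, -5817]]
... * rho(b^-1) = [[-5, -6], [1, 1]]  ->  [[7313, 9178], [21143, 26535]]
... * rho(a) = [[1, -8], [3, -23]]  ->  [[34847, -269598], [100748, -779449]]
tr = 34847 + -779449 = -744602

-744602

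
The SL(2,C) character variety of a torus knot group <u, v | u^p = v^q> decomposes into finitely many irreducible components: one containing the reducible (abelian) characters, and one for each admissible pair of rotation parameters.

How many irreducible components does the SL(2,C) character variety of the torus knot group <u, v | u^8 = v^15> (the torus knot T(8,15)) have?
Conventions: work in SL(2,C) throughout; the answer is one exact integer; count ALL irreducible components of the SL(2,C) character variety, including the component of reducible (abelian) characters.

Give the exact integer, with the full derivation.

50

In the torus knot group T(8,15), u^8 = v^15 is central, so an irreducible representation sends it to +I or -I (Schur).
On an irreducible component, tr(u) is locked at 2*cos(pi*alpha/8) for some alpha in 1..7, and tr(v) at 2*cos(pi*beta/15) for some beta in 1..14.
The two central values (-1)^alpha I and (-1)^beta I must be the same matrix, so alpha and beta share a parity.
Enumerate parity-matched pairs: 4*7 odd-odd plus 3*7 even-even gives 49.
Total: 49 irreducible-character components + 1 reducible (abelian) component = 50.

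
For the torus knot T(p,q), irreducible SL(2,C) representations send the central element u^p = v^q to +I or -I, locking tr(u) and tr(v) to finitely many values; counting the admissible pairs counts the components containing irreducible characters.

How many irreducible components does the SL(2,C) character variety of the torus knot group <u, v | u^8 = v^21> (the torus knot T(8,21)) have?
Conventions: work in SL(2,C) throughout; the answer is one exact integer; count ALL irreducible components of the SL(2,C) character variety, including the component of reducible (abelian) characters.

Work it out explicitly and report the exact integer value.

71

For T(8,21): irreducibility forces the central element u^8 = v^21 to one of +I, -I.
This locks tr(u) to 2*cos(pi*alpha/8), alpha in 1..7, and tr(v) to 2*cos(pi*beta/21), beta in 1..20, on each component of irreducible characters.
Consistency of u^8 = (-1)^alpha I with v^21 = (-1)^beta I forces alpha = beta (mod 2).
Counting: 4 odd alphas x 10 odd betas + 3 even alphas x 10 even betas = 40 + 30 = 70.
components with irreducible characters: 70; plus the single component of reducible (abelian) characters: total 71.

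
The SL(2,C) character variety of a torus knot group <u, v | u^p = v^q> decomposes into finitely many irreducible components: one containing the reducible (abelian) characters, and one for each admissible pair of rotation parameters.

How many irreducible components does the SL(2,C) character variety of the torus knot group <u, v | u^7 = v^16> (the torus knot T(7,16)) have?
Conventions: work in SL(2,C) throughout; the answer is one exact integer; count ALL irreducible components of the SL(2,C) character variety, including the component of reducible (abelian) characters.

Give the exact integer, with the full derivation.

Gamma = < u, v | u^7 = v^16 > (torus knot T(7,16)); the central element u^7 = v^16 acts as +I or -I in any irreducible SL(2,C) representation.
This locks tr(u) to 2*cos(pi*alpha/7), alpha in 1..6, and tr(v) to 2*cos(pi*beta/16), beta in 1..15, on each component of irreducible characters.
The two central values (-1)^alpha I and (-1)^beta I must be the same matrix, so alpha and beta share a parity.
Counting: 3 odd alphas x 8 odd betas + 3 even alphas x 7 even betas = 24 + 21 = 45.
That is 45 components of irreducible characters, and with the reducible (abelian) component the total is 46.

46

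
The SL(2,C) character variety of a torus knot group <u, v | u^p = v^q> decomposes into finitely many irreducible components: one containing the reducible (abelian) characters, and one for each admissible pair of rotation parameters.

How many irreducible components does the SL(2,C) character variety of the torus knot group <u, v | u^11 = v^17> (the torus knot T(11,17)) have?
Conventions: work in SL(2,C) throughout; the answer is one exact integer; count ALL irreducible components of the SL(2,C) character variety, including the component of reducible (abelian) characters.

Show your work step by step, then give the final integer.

81

Gamma = < u, v | u^11 = v^17 > (torus knot T(11,17)); the central element u^11 = v^17 acts as +I or -I in any irreducible SL(2,C) representation.
This locks tr(u) to 2*cos(pi*alpha/11), alpha in 1..10, and tr(v) to 2*cos(pi*beta/17), beta in 1..16, on each component of irreducible characters.
Consistency of u^11 = (-1)^alpha I with v^17 = (-1)^beta I forces alpha = beta (mod 2).
Counting: 5 odd alphas x 8 odd betas + 5 even alphas x 8 even betas = 40 + 40 = 80.
That is 80 components of irreducible characters, and with the reducible (abelian) component the total is 81.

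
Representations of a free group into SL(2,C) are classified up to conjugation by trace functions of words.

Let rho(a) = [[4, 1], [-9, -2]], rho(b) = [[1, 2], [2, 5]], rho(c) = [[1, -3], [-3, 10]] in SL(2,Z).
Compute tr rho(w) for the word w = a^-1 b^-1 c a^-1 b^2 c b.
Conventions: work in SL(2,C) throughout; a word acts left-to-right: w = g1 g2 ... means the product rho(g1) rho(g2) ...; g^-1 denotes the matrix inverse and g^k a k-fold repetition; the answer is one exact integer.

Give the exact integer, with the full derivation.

rho(a^-1) = [[-2, -1], [9, 4]]
... * rho(b^-1) = [[5, -2], [-2, 1]]  ->  [[-8, 3], [37, -14]]
... * rho(c) = [[1, -3], [-3, 10]]  ->  [[-17, 54], [79, -251]]
... * rho(a^-1) = [[-2, -1], [9, 4]]  ->  [[520, 233], [-2417, -1083]]
... * rho(b) = [[1, 2], [2, 5]]  ->  [[986, 2205], [-4583, -10249]]
... * rho(b) = [[1, 2], [2, 5]]  ->  [[5396, 12997], [-25081, -60411]]
... * rho(c) = [[1, -3], [-3, 10]]  ->  [[-33595, 113782], [156152, -528867]]
... * rho(b) = [[1, 2], [2, 5]]  ->  [[193969, 501720], [-901582, -2332031]]
tr = 193969 + -2332031 = -2138062

-2138062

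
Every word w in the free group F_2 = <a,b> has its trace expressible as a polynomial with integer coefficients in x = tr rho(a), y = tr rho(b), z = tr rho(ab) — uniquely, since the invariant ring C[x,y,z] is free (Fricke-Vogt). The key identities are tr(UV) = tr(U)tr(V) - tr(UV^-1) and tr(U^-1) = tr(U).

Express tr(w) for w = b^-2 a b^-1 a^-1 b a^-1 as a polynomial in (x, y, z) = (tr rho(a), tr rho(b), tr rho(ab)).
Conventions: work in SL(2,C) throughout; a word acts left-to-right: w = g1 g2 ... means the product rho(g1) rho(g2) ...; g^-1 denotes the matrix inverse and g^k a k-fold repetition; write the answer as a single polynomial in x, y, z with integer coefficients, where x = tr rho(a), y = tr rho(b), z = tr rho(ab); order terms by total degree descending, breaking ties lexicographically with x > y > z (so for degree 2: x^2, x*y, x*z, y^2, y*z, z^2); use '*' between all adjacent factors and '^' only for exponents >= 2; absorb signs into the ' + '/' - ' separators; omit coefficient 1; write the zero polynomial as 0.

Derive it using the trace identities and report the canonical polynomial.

x^2*y^3*z - x^3*y^2 - x*y^4 - 2*x*y^2*z^2 + x^2*y*z + y^3*z + y*z^3 + 4*x*y^2 - 3*y*z - x

tr(a^-1) = tr(a) = x
and tr(b^2) = tr(b) tr(b) - tr(1)   [square of b] = y^2 - 2
tr(b^2 a) = tr(b) tr(a b) - tr(a)   [square of b] = y*z - x
and tr(b a^-1 b) = tr(b^2) tr(a) - tr(b^2 a)   [inverse elimination on a] = x*y^2 - y*z - x
tr(b a b^2) = tr(b) tr(a b^2) - tr(a b)   [square of b] = y^2*z - x*y - z
tr(a b a b) = tr(a b) tr(a b) - tr(1)   [split at a repeated a] = z^2 - 2
tr(a b a) = tr(a) tr(b a) - tr(b)   [square of a] = x*z - y
tr(b a b^2 a) = tr(b) tr(a b a b) - tr(a b a)   [square of b] = y*z^2 - x*z - y
next, tr(b a^-1 b a b) = tr(b a b^2) tr(a) - tr(b a b^2 a)   [inverse elimination on a] = x*y^2*z - x^2*y - y*z^2 + y
tr(b a b a b a) = tr(a b) tr(a b a b) - tr(a^-1 b^-1)   [split at a repeated a] = z^3 - 3*z
tr(b a^-1 b a b a) = tr(b a b a b) tr(a) - tr(b a b a b a)   [inverse elimination on a] = x*y*z^2 - x^2*z - z^3 - x*y + 3*z
tr(a b a^-1 b a^-1 b) = tr(b a^-1 b a b) tr(a) - tr(b a^-1 b a b a)   [inverse elimination on a] = x^2*y^2*z - x^3*y - 2*x*y*z^2 + x^2*z + z^3 + 2*x*y - 3*z
next, tr(a^-1 b a^-1 b^-1 a b) = tr(a b a^-1 b a^-1) tr(b) - tr(a b a^-1 b a^-1 b)   [inverse elimination on b] = -x^2*y^2*z + x^3*y + x*y^3 + 2*x*y*z^2 - x^2*z - y^2*z - z^3 - 3*x*y + 3*z
next, tr(b^-1 a b^-1 a^-1 b a^-1) = tr(a^-1 b a^-1 b^-1 a) tr(b) - tr(a^-1 b a^-1 b^-1 a b)   [inverse elimination on b] = x^2*y^2*z - x^3*y - x*y^3 - 2*x*y*z^2 + x^2*z + y^2*z + z^3 + 4*x*y - 3*z
tr(b^-2 a b^-1 a^-1 b a^-1) = tr(b^-1 a b^-1 a^-1 b a^-1) tr(b) - tr(b^-1 a b^-1 a^-1 b a^-1 b)   [inverse elimination on b] = x^2*y^3*z - x^3*y^2 - x*y^4 - 2*x*y^2*z^2 + x^2*y*z + y^3*z + y*z^3 + 4*x*y^2 - 3*y*z - x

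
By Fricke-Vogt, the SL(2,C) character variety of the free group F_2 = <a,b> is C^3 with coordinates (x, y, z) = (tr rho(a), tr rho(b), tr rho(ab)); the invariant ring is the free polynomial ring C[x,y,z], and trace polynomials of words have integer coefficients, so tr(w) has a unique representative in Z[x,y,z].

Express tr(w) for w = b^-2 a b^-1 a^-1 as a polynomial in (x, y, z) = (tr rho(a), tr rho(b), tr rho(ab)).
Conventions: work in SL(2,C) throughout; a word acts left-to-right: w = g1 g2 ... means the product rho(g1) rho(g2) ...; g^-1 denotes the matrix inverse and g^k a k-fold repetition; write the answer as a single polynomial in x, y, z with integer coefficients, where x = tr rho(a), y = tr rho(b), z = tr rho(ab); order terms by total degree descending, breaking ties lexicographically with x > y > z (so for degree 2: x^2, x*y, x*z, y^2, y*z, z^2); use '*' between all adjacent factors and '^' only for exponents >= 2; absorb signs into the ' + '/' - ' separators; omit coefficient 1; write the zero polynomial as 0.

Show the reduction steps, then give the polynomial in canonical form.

so trace(b^-1) = trace(b) = y
trace(b a b) = trace(b) trace(a b) - trace(a) = y*z - x
so trace(b a b a) = trace(a b) trace(a b) - trace(1) = z^2 - 2
reduce: trace(a^-1 b a b) = trace(b a b) trace(a) - trace(b a b a) = x*y*z - x^2 - z^2 + 2
so trace(a b^-1 a^-1 b) = trace(a^-1 b a) trace(b) - trace(a^-1 b a b) = -x*y*z + x^2 + y^2 + z^2 - 2
reduce: trace(b^-1 a b^-1 a^-1) = trace(a b^-1 a^-1) trace(b) - trace(a b^-1 a^-1 b) = x*y*z - x^2 - z^2 + 2
trace(b^-2 a b^-1 a^-1) = trace(b^-1 a b^-1 a^-1) trace(b) - trace(b^-1 a b^-1 a^-1 b) = x*y^2*z - x^2*y - y*z^2 + y

x*y^2*z - x^2*y - y*z^2 + y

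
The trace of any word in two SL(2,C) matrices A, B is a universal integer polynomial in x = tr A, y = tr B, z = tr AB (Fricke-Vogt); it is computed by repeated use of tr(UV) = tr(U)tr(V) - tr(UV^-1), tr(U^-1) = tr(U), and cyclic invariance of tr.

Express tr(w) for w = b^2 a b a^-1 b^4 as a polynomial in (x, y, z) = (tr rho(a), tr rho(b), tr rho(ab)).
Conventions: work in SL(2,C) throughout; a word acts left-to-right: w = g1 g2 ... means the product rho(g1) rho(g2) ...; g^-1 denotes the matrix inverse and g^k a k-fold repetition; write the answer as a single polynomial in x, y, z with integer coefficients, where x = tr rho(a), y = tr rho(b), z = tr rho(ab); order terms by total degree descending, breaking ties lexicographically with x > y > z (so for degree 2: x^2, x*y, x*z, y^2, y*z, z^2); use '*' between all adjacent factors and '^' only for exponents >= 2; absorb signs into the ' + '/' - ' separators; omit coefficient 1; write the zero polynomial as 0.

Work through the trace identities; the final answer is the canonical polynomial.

x*y^6*z - x^2*y^5 - y^5*z^2 - 4*x*y^4*z + 4*x^2*y^3 + y^5 + 4*y^3*z^2 + 3*x*y^2*z - 3*x^2*y - 5*y^3 - 3*y*z^2 + 5*y

use: tr(a b^2) = tr(b)*tr(a b) - tr(a) = y*z - x
use: tr(b a b^2) = tr(b)*tr(a b^2) - tr(a b) = y^2*z - x*y - z
tr(b^3 a b) = tr(b)*tr(b a b^2) - tr(b a b) = y^3*z - x*y^2 - 2*y*z + x
tr(b^2 a b^3) = tr(b)*tr(b^3 a b) - tr(b^3 a) = y^4*z - x*y^3 - 3*y^2*z + 2*x*y + z
tr(b a b^5) = tr(b)*tr(b^2 a b^3) - tr(b^2 a b^2) = y^5*z - x*y^4 - 4*y^3*z + 3*x*y^2 + 3*y*z - x
use: tr(b^6 a b) = tr(b)*tr(b a b^5) - tr(b a b^4) = y^6*z - x*y^5 - 5*y^4*z + 4*x*y^3 + 6*y^2*z - 3*x*y - z
use: tr(a b a b) = tr(b a)*tr(b a) - tr(1)   [split at repeated b] = z^2 - 2
tr(a b a) = tr(a)*tr(b a) - tr(b) = x*z - y
tr(b a b a b) = tr(b)*tr(a b a b) - tr(a b a) = y*z^2 - x*z - y
tr(b a b a b^2) = tr(b)*tr(b a b a b) - tr(b a b a) = y^2*z^2 - x*y*z - y^2 - z^2 + 2
apply: tr(b^2 a b a b^2) = tr(b)*tr(b a b a b^2) - tr(b a b a b) = y^3*z^2 - x*y^2*z - y^3 - 2*y*z^2 + x*z + 3*y
tr(b^2 a b a b^3) = tr(b)*tr(b^2 a b a b^2) - tr(b^2 a b a b) = y^4*z^2 - x*y^3*z - y^4 - 3*y^2*z^2 + 2*x*y*z + 4*y^2 + z^2 - 2
tr(b^6 a b a) = tr(b)*tr(b^2 a b a b^3) - tr(b^2 a b a b^2) = y^5*z^2 - x*y^4*z - y^5 - 4*y^3*z^2 + 3*x*y^2*z + 5*y^3 + 3*y*z^2 - x*z - 5*y
tr(b^2 a b a^-1 b^4) = tr(b^6 a b)*tr(a) - tr(b^6 a b a) = x*y^6*z - x^2*y^5 - y^5*z^2 - 4*x*y^4*z + 4*x^2*y^3 + y^5 + 4*y^3*z^2 + 3*x*y^2*z - 3*x^2*y - 5*y^3 - 3*y*z^2 + 5*y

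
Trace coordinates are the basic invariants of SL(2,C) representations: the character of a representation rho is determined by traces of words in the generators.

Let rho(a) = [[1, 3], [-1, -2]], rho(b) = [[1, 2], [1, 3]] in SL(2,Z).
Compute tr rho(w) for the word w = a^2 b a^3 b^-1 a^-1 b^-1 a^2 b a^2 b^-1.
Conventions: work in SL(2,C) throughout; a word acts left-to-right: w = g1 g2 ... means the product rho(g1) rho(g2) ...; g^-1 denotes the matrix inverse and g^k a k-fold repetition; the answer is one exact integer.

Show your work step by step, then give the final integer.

-4

rho(a) = [[1, 3], [-1, -2]]
... * rho(a) = [[1, 3], [-1, -2]]  ->  [[-2, -3], [1, 1]]
... * rho(b) = [[1, 2], [1, 3]]  ->  [[-5, -13], [2, 5]]
... * rho(a) = [[1, 3], [-1, -2]]  ->  [[8, 11], [-3, -4]]
... * rho(a) = [[1, 3], [-1, -2]]  ->  [[-3, 2], [1, -1]]
... * rho(a) = [[1, 3], [-1, -2]]  ->  [[-5, -13], [2, 5]]
... * rho(b^-1) = [[3, -2], [-1, 1]]  ->  [[-2, -3], [1, 1]]
... * rho(a^-1) = [[-2, -3], [1, 1]]  ->  [[1, 3], [-1, -2]]
... * rho(b^-1) = [[3, -2], [-1, 1]]  ->  [[0, 1], [-1, 0]]
... * rho(a) = [[1, 3], [-1, -2]]  ->  [[-1, -2], [-1, -3]]
... * rho(a) = [[1, 3], [-1, -2]]  ->  [[1, 1], [2, 3]]
... * rho(b) = [[1, 2], [1, 3]]  ->  [[2, 5], [5, 13]]
... * rho(a) = [[1, 3], [-1, -2]]  ->  [[-3, -4], [-8, -11]]
... * rho(a) = [[1, 3], [-1, -2]]  ->  [[1, -1], [3, -2]]
... * rho(b^-1) = [[3, -2], [-1, 1]]  ->  [[4, -3], [11, -8]]
tr = 4 + -8 = -4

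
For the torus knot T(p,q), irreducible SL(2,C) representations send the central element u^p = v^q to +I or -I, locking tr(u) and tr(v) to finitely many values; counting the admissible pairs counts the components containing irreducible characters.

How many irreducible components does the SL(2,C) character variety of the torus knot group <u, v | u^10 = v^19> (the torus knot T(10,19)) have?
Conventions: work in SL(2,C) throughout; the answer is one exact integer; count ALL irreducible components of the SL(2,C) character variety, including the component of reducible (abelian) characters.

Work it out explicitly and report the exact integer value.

For T(10,19): irreducibility forces the central element u^10 = v^19 to one of +I, -I.
On an irreducible component, tr(u) is locked at 2*cos(pi*alpha/10) for some alpha in 1..9, and tr(v) at 2*cos(pi*beta/19) for some beta in 1..18.
u^10 = (-1)^alpha I and v^19 = (-1)^beta I must agree, so alpha and beta have equal parity.
count pairs: odd alpha (5 choices) x odd beta (9), plus even alpha (4) x even beta (9): 5*9 + 4*9 = 81.
components with irreducible characters: 81; plus the single component of reducible (abelian) characters: total 82.

82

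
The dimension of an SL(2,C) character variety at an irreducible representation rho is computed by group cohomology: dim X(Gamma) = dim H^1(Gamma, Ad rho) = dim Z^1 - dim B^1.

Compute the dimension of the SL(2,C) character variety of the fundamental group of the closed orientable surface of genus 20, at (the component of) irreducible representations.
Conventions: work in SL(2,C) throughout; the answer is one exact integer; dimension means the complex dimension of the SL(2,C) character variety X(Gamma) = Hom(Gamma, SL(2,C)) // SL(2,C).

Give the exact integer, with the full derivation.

114

The genus-20 surface group: 2g = 40 generators, one relator prod [a_i, b_i].
Unconstrained cocycle data is one sl_2 vector per generator (120 dimensions), cut by the relator condition d_2(z) = 0.
H^2 = coker(d_2) is dual to H^0 = 0 at irreducible rho (Poincare duality), so d_2 is onto: dim Z^1 = 117.
Coboundaries contribute dim B^1 = 3 (injective at irreducible rho).
dim H^1 = 117 - 3 = 114 = dim X.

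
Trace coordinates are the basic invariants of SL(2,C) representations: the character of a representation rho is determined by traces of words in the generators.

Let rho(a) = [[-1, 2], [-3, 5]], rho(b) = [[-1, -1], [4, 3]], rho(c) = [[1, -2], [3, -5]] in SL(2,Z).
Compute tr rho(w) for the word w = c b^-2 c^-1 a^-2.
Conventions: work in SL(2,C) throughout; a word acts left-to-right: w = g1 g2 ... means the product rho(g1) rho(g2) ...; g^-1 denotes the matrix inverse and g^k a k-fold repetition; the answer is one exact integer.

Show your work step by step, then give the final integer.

198

rho(c) = [[1, -2], [3, -5]]
... * rho(b^-1) = [[3, 1], [-4, -1]]  ->  [[11, 3], [29, 8]]
... * rho(b^-1) = [[3, 1], [-4, -1]]  ->  [[21, 8], [55, 21]]
... * rho(c^-1) = [[-5, 2], [-3, 1]]  ->  [[-129, 50], [-338, 131]]
... * rho(a^-1) = [[5, -2], [3, -1]]  ->  [[-495, 208], [-1297, 545]]
... * rho(a^-1) = [[5, -2], [3, -1]]  ->  [[-1851, 782], [-4850, 2049]]
tr = -1851 + 2049 = 198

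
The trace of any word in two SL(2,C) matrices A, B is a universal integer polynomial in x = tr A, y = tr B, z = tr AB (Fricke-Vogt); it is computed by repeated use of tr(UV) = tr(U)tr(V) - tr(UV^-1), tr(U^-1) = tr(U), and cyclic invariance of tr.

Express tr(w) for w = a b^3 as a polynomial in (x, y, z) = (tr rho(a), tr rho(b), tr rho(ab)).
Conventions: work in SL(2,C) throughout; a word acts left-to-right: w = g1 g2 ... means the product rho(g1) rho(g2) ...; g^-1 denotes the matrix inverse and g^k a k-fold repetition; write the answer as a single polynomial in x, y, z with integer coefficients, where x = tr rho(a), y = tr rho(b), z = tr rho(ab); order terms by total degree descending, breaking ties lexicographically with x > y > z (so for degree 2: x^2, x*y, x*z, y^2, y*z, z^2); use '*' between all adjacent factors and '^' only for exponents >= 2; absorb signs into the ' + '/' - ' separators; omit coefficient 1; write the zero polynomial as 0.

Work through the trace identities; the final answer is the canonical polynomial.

y^2*z - x*y - z

and tr(b a b) = tr(b) * tr(a b) - tr(a)   [square of b] = y*z - x
tr(a b^3) = tr(b) * tr(b a b) - tr(b a)   [square of b] = y^2*z - x*y - z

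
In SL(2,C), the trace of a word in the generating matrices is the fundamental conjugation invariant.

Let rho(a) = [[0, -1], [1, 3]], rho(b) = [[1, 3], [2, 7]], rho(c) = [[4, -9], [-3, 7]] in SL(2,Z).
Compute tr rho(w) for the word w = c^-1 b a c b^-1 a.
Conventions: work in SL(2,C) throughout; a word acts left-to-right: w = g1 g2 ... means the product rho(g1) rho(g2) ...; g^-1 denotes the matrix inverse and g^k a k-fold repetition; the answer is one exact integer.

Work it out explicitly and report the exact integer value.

6135

rho(c^-1) = [[7, 9], [3, 4]]
... * rho(b) = [[1, 3], [2, 7]]  ->  [[25, 84], [11, 37]]
... * rho(a) = [[0, -1], [1, 3]]  ->  [[84, 227], [37, 100]]
... * rho(c) = [[4, -9], [-3, 7]]  ->  [[-345, 833], [-152, 367]]
... * rho(b^-1) = [[7, -3], [-2, 1]]  ->  [[-4081, 1868], [-1798, 823]]
... * rho(a) = [[0, -1], [1, 3]]  ->  [[1868, 9685], [823, 4267]]
tr = 1868 + 4267 = 6135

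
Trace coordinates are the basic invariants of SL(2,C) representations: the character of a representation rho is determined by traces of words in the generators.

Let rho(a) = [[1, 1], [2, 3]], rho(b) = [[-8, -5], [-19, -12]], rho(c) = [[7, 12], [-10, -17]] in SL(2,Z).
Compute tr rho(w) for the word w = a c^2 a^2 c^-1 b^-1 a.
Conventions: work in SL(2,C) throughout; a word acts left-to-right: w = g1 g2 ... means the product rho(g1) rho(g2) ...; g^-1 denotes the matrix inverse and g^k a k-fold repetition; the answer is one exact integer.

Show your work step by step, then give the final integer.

5342

rho(a) = [[1, 1], [2, 3]]
... * rho(c) = [[7, 12], [-10, -17]]  ->  [[-3, -5], [-16, -27]]
... * rho(c) = [[7, 12], [-10, -17]]  ->  [[29, 49], [158, 267]]
... * rho(a) = [[1, 1], [2, 3]]  ->  [[127, 176], [692, 959]]
... * rho(a) = [[1, 1], [2, 3]]  ->  [[479, 655], [2610, 3569]]
... * rho(c^-1) = [[-17, -12], [10, 7]]  ->  [[-1593, -1163], [-8680, -6337]]
... * rho(b^-1) = [[-12, 5], [19, -8]]  ->  [[-2981, 1339], [-16243, 7296]]
... * rho(a) = [[1, 1], [2, 3]]  ->  [[-303, 1036], [-1651, 5645]]
tr = -303 + 5645 = 5342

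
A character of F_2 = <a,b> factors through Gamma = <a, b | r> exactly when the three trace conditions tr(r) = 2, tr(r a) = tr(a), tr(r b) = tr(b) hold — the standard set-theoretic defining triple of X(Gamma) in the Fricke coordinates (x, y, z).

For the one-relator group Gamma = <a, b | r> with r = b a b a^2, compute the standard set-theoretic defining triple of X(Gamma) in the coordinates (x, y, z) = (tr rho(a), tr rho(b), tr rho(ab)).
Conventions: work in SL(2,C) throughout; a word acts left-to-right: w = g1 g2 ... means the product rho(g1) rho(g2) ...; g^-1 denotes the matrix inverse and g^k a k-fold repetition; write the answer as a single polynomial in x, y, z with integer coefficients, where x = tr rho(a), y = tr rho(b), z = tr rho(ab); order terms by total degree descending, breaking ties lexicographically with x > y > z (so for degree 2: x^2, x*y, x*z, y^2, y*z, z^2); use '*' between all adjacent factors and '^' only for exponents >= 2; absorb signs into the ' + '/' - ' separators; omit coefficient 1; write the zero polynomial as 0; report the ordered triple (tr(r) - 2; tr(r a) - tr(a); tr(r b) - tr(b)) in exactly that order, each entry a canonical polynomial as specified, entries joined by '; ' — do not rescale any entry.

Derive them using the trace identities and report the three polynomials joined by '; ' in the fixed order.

x*z^2 - y*z - x - 2; x^2*z^2 - x*y*z - x^2 - z^2 - x + 2; x*y*z^2 - x^2*z - y^2*z - y + z

and tr(b a b a) = tr(b a) * tr(b a) - tr(1)  (split on b) = z^2 - 2
tr(b a b) = tr(b) * tr(a b) - tr(a)  (reduce the b square) = y*z - x
next, tr(b a b a^2) = tr(a) * tr(b a b a) - tr(b a b)  (reduce the a square) = x*z^2 - y*z - x
tr(b a b a^3) = tr(a) * tr(b a b a^2) - tr(b a b a) = x^2*z^2 - x*y*z - x^2 - z^2 + 2
tr(b a^2) = tr(a) * tr(b a) - tr(b) = x*z - y
tr(a b a^2) = tr(a) * tr(b a^2) - tr(b a) = x^2*z - x*y - z
next, tr(b a b a^2 b) = tr(b) * tr(a b a^2 b) - tr(a b a^2) = x*y*z^2 - x^2*z - y^2*z + z
assemble the triple (tr(r) - 2; tr(r a) - x; tr(r b) - y)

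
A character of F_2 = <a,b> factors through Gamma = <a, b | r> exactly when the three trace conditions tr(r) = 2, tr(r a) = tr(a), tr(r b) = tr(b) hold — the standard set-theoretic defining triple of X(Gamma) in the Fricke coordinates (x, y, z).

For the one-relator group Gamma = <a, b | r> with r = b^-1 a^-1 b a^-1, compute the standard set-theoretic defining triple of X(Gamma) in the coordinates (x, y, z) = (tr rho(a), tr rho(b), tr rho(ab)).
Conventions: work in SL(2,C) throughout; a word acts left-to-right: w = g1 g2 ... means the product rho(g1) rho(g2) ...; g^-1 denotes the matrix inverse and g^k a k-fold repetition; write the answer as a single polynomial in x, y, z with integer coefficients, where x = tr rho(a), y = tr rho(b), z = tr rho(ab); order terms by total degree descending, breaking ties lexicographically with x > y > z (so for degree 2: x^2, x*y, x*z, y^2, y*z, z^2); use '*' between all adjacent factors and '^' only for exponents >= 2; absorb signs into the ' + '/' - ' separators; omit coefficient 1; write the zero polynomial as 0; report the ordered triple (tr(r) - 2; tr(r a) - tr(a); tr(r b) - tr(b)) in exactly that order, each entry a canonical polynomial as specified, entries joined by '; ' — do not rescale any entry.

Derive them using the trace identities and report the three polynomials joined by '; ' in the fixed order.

tr(a^-1) = tr(a) = x
use: tr(a b a) = tr(a)*tr(b a) - tr(b)  (reduce the a square) = x*z - y
tr(a b a b) = tr(a b)*tr(a b) - tr(1)  (split on a) = z^2 - 2
tr(b a b^-1 a) = tr(a b a)*tr(b) - tr(a b a b)  (eliminate b^-1) = x*y*z - y^2 - z^2 + 2
tr(b^-1 a^-1 b a) = tr(b a b^-1)*tr(a) - tr(b a b^-1 a)  (eliminate a^-1) = -x*y*z + x^2 + y^2 + z^2 - 2
use: tr(b^-1 a^-1 b a^-1) = tr(b^-1 a^-1 b)*tr(a) - tr(b^-1 a^-1 b a)  (eliminate a^-1) = x*y*z - y^2 - z^2 + 2
tr(b a^-1) = tr(b)*tr(a) - tr(b a) = x*y - z
tr(a^-1 b a^-1) = tr(b a^-1)*tr(a) - tr(b) = x^2*y - x*z - y
assemble the triple (tr(r) - 2; tr(r a) - x; tr(r b) - y)

x*y*z - y^2 - z^2; 0; x^2*y - x*z - 2*y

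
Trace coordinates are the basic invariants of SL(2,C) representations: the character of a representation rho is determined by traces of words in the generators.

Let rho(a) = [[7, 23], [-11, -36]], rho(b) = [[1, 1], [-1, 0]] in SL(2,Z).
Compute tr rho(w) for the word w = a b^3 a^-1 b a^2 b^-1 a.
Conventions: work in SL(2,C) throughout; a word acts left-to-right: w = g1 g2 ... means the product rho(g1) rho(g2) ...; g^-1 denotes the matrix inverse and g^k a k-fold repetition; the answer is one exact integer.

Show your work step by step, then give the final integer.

1566

rho(a) = [[7, 23], [-11, -36]]
... * rho(b) = [[1, 1], [-1, 0]]  ->  [[-16, 7], [25, -11]]
... * rho(b) = [[1, 1], [-1, 0]]  ->  [[-23, -16], [36, 25]]
... * rho(b) = [[1, 1], [-1, 0]]  ->  [[-7, -23], [11, 36]]
... * rho(a^-1) = [[-36, -23], [11, 7]]  ->  [[-1, 0], [0, -1]]
... * rho(b) = [[1, 1], [-1, 0]]  ->  [[-1, -1], [1, 0]]
... * rho(a) = [[7, 23], [-11, -36]]  ->  [[4, 13], [7, 23]]
... * rho(a) = [[7, 23], [-11, -36]]  ->  [[-115, -376], [-204, -667]]
... * rho(b^-1) = [[0, -1], [1, 1]]  ->  [[-376, -261], [-667, -463]]
... * rho(a) = [[7, 23], [-11, -36]]  ->  [[239, 748], [424, 1327]]
tr = 239 + 1327 = 1566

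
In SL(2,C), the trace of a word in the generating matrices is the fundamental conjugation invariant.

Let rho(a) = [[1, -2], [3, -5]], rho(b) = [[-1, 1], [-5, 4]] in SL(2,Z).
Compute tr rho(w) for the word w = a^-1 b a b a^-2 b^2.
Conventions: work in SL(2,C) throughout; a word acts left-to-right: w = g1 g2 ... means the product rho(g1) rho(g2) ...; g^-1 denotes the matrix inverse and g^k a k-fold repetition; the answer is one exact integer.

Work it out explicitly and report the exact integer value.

425

rho(a^-1) = [[-5, 2], [-3, 1]]
... * rho(b) = [[-1, 1], [-5, 4]]  ->  [[-5, 3], [-2, 1]]
... * rho(a) = [[1, -2], [3, -5]]  ->  [[4, -5], [1, -1]]
... * rho(b) = [[-1, 1], [-5, 4]]  ->  [[21, -16], [4, -3]]
... * rho(a^-1) = [[-5, 2], [-3, 1]]  ->  [[-57, 26], [-11, 5]]
... * rho(a^-1) = [[-5, 2], [-3, 1]]  ->  [[207, -88], [40, -17]]
... * rho(b) = [[-1, 1], [-5, 4]]  ->  [[233, -145], [45, -28]]
... * rho(b) = [[-1, 1], [-5, 4]]  ->  [[492, -347], [95, -67]]
tr = 492 + -67 = 425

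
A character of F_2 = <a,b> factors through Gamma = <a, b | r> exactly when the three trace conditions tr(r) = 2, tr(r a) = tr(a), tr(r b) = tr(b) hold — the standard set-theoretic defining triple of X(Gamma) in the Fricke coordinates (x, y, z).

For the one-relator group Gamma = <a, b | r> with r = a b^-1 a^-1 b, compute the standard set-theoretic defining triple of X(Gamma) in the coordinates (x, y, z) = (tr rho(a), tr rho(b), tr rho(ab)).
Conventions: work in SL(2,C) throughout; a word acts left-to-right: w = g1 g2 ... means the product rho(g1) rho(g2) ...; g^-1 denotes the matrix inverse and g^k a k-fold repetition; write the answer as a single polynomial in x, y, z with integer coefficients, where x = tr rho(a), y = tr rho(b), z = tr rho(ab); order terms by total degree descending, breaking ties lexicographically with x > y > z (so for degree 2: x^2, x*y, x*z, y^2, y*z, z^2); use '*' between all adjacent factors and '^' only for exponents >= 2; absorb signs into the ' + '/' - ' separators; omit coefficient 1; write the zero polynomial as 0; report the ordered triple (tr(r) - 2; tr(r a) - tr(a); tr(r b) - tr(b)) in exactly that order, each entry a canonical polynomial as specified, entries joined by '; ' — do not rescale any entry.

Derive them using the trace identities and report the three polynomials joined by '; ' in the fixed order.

tr(b a b) = tr(b) tr(a b) - tr(a)  (reduce the b square) = y*z - x
tr(b a b a) = tr(a b) tr(a b) - tr(1)  (split on a) = z^2 - 2
and tr(a^-1 b a b) = tr(b a b) tr(a) - tr(b a b a)  (eliminate a^-1) = x*y*z - x^2 - z^2 + 2
tr(a b^-1 a^-1 b) = tr(a^-1 b a) tr(b) - tr(a^-1 b a b)  (eliminate b^-1) = -x*y*z + x^2 + y^2 + z^2 - 2
next, tr(b^2) = tr(b) tr(b) - tr(1) = y^2 - 2
and tr(b a^2 b) = tr(a) tr(b^2 a) - tr(b^2) = x*y*z - x^2 - y^2 + 2
tr(b a^2 b a) = tr(a) tr(b a b a) - tr(b a b) = x*z^2 - y*z - x
tr(a^-1 b a^2 b) = tr(b a^2 b) tr(a) - tr(b a^2 b a) = x^2*y*z - x^3 - x*y^2 - x*z^2 + y*z + 3*x
and tr(a b^-1 a^-1 b a) = tr(a^-1 b a^2) tr(b) - tr(a^-1 b a^2 b) = -x^2*y*z + x^3 + x*y^2 + x*z^2 - 3*x
and tr(a b a) = tr(a) tr(b a) - tr(b) = x*z - y
tr(a b^2 a b) = tr(b) tr(a b a b) - tr(a b a) = y*z^2 - x*z - y
tr(b^2 a b^-1 a) = tr(a b^2 a) tr(b) - tr(a b^2 a b) = x*y^2*z - x^2*y - y^3 - y*z^2 + x*z + 3*y
and tr(a b^-1 a^-1 b^2) = tr(b^2 a b^-1) tr(a) - tr(b^2 a b^-1 a) = -x*y^2*z + x^2*y + y^3 + y*z^2 - 3*y
assemble the triple (tr(r) - 2; tr(r a) - x; tr(r b) - y)

-x*y*z + x^2 + y^2 + z^2 - 4; -x^2*y*z + x^3 + x*y^2 + x*z^2 - 4*x; -x*y^2*z + x^2*y + y^3 + y*z^2 - 4*y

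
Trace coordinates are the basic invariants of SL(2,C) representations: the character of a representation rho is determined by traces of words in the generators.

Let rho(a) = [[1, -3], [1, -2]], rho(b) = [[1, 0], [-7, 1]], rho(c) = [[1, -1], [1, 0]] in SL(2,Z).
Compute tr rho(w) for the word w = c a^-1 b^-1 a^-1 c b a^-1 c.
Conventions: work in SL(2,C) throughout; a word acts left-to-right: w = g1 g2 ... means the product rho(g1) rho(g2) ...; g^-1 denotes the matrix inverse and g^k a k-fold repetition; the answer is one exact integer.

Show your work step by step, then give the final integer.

-678

rho(c) = [[1, -1], [1, 0]]
... * rho(a^-1) = [[-2, 3], [-1, 1]]  ->  [[-1, 2], [-2, 3]]
... * rho(b^-1) = [[1, 0], [7, 1]]  ->  [[13, 2], [19, 3]]
... * rho(a^-1) = [[-2, 3], [-1, 1]]  ->  [[-28, 41], [-41, 60]]
... * rho(c) = [[1, -1], [1, 0]]  ->  [[13, 28], [19, 41]]
... * rho(b) = [[1, 0], [-7, 1]]  ->  [[-183, 28], [-268, 41]]
... * rho(a^-1) = [[-2, 3], [-1, 1]]  ->  [[338, -521], [495, -763]]
... * rho(c) = [[1, -1], [1, 0]]  ->  [[-183, -338], [-268, -495]]
tr = -183 + -495 = -678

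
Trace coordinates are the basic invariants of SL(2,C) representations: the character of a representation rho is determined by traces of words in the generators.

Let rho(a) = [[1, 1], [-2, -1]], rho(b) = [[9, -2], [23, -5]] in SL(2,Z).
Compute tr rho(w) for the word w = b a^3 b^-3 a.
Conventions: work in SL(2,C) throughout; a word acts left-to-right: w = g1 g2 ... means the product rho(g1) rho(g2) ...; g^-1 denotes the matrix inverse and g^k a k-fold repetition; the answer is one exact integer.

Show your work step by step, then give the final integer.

rho(b) = [[9, -2], [23, -5]]
... * rho(a) = [[1, 1], [-2, -1]]  ->  [[13, 11], [33, 28]]
... * rho(a) = [[1, 1], [-2, -1]]  ->  [[-9, 2], [-23, 5]]
... * rho(a) = [[1, 1], [-2, -1]]  ->  [[-13, -11], [-33, -28]]
... * rho(b^-1) = [[-5, 2], [-23, 9]]  ->  [[318, -125], [809, -318]]
... * rho(b^-1) = [[-5, 2], [-23, 9]]  ->  [[1285, -489], [3269, -1244]]
... * rho(b^-1) = [[-5, 2], [-23, 9]]  ->  [[4822, -1831], [12267, -4658]]
... * rho(a) = [[1, 1], [-2, -1]]  ->  [[8484, 6653], [21583, 16925]]
tr = 8484 + 16925 = 25409

25409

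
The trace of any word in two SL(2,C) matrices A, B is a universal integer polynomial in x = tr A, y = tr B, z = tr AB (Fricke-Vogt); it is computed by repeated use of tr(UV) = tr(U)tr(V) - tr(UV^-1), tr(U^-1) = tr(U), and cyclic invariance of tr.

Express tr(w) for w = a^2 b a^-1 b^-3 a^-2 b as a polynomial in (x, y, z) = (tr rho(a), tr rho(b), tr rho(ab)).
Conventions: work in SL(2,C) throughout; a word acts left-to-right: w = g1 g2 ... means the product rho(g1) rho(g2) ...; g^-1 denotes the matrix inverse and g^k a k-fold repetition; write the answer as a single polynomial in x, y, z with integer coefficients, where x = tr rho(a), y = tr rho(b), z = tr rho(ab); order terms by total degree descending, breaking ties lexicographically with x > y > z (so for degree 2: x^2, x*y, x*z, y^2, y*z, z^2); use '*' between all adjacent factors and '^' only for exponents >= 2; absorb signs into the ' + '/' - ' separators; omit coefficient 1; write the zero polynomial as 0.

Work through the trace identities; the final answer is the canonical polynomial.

tr(a^2) = tr(a)*tr(a) - tr(1) = x^2 - 2
tr(a b a) = tr(a)*tr(b a) - tr(b) = x*z - y
apply: tr(a b a^2) = tr(a)*tr(a b a) - tr(a b) = x^2*z - x*y - z
tr(b a b a) = tr(b a)*tr(b a) - tr(1) = z^2 - 2
use: tr(b a b) = tr(b)*tr(a b) - tr(a) = y*z - x
use: tr(a b a^2 b) = tr(a)*tr(b a b a) - tr(b a b) = x*z^2 - y*z - x
tr(b a^2 b^-1 a) = tr(a b a^2)*tr(b) - tr(a b a^2 b) = x^2*y*z - x*y^2 - x*z^2 + x
apply: tr(b^-1 a^-1 b a^2) = tr(b a^2 b^-1)*tr(a) - tr(b a^2 b^-1 a) = -x^2*y*z + x^3 + x*y^2 + x*z^2 - 3*x
apply: tr(b a^2 b^-2 a^-1) = tr(b^-1 a^-1 b a^2)*tr(b) - tr(b^-1 a^-1 b a^2 b) = -x^2*y^2*z + x^3*y + x*y^3 + x*y*z^2 - 3*x*y - z
apply: tr(a^2 b^-1) = tr(a^2)*tr(b) - tr(a^2 b) = x^2*y - x*z - y
tr(b^-2 a^-2 b a^2) = tr(b a^2 b^-2 a^-1)*tr(a) - tr(b a^2 b^-2) = -x^3*y^2*z + x^4*y + x^2*y^3 + x^2*y*z^2 - 4*x^2*y + y
tr(a^2 b a b^-1) = tr(a^2 b a)*tr(b) - tr(a^2 b a b) = x^2*y*z - x*y^2 - x*z^2 + x
tr(b^2) = tr(b)*tr(b) - tr(1) = y^2 - 2
tr(b a^2 b) = tr(a)*tr(b^2 a) - tr(b^2) = x*y*z - x^2 - y^2 + 2
apply: tr(a b a^2 b a) = tr(a)*tr(b a^2 b a) - tr(b a^2 b) = x^2*z^2 - 2*x*y*z + y^2 - 2
use: tr(b a b a b a) = tr(b a)*tr(b a b a) - tr(b^-1 a^-1) = z^3 - 3*z
tr(b a b a b) = tr(b)*tr(a b a b) - tr(a b a) = y*z^2 - x*z - y
tr(a b a^2 b a b) = tr(a)*tr(b a b a b a) - tr(b a b a b) = x*z^3 - y*z^2 - 2*x*z + y
tr(b^-1 a b a^2 b a) = tr(a b a^2 b a)*tr(b) - tr(a b a^2 b a b) = x^2*y*z^2 - 2*x*y^2*z - x*z^3 + y^3 + y*z^2 + 2*x*z - 3*y
apply: tr(b a^2 b a b^-2 a) = tr(b^-1 a b a^2 b a)*tr(b) - tr(b^-1 a b a^2 b a b) = x^2*y^2*z^2 - 2*x*y^3*z - x*y*z^3 - x^2*z^2 + y^4 + y^2*z^2 + 4*x*y*z - 4*y^2 + 2
apply: tr(b^-1 a^-1 b a^2 b a b^-1) = tr(b a^2 b a b^-2)*tr(a) - tr(b a^2 b a b^-2 a) = -x^2*y^2*z^2 + x^3*y*z + 2*x*y^3*z + x*y*z^3 - x^2*y^2 - y^4 - y^2*z^2 - 4*x*y*z + x^2 + 4*y^2 - 2
use: tr(b^-1 a^-1 b a^2 b a) = tr(b a^2 b a b^-1)*tr(a) - tr(b a^2 b a b^-1 a) = -x^2*y*z^2 + x^3*z + 2*x*y^2*z + x*z^3 - x^2*y - y^3 - y*z^2 - 3*x*z + 3*y
tr(b a^2 b a b^-3 a^-1) = tr(b^-1 a^-1 b a^2 b a b^-1)*tr(b) - tr(b^-1 a^-1 b a^2 b a) = -x^2*y^3*z^2 + x^3*y^2*z + 2*x*y^4*z + x*y^2*z^3 - x^2*y^3 + x^2*y*z^2 - y^5 - y^3*z^2 - x^3*z - 6*x*y^2*z - x*z^3 + 2*x^2*y + 5*y^3 + y*z^2 + 3*x*z - 5*y
apply: tr(a^2 b a b^-2) = tr(a^2 b a b^-1)*tr(b) - tr(a^2 b a) = x^2*y^2*z - x*y^3 - x*y*z^2 - x^2*z + 2*x*y + z
tr(b^-3 a^-2 b a^2 b a) = tr(b a^2 b a b^-3 a^-1)*tr(a) - tr(b a^2 b a b^-3) = -x^3*y^3*z^2 + x^4*y^2*z + 2*x^2*y^4*z + x^2*y^2*z^3 - x^3*y^3 + x^3*y*z^2 - x*y^5 - x*y^3*z^2 - x^4*z - 7*x^2*y^2*z - x^2*z^3 + 2*x^3*y + 6*x*y^3 + 2*x*y*z^2 + 4*x^2*z - 7*x*y - z
apply: tr(a^2 b a^-1 b^-3 a^-2 b) = tr(b^-3 a^-2 b a^2 b)*tr(a) - tr(b^-3 a^-2 b a^2 b a) = x^3*y^3*z^2 - 2*x^4*y^2*z - 2*x^2*y^4*z - x^2*y^2*z^3 + x^5*y + 2*x^3*y^3 + x*y^5 + x*y^3*z^2 + x^4*z + 7*x^2*y^2*z + x^2*z^3 - 6*x^3*y - 6*x*y^3 - 2*x*y*z^2 - 4*x^2*z + 8*x*y + z

x^3*y^3*z^2 - 2*x^4*y^2*z - 2*x^2*y^4*z - x^2*y^2*z^3 + x^5*y + 2*x^3*y^3 + x*y^5 + x*y^3*z^2 + x^4*z + 7*x^2*y^2*z + x^2*z^3 - 6*x^3*y - 6*x*y^3 - 2*x*y*z^2 - 4*x^2*z + 8*x*y + z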